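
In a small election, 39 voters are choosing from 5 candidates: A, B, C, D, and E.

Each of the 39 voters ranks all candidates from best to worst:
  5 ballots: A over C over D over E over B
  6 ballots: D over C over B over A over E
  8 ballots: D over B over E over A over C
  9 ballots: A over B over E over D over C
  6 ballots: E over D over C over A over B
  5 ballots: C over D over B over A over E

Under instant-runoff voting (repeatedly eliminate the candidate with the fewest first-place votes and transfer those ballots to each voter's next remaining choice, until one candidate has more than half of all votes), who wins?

Round 1: A 14, B 0, C 5, D 14, E 6. B eliminated.
Round 2: A 14, C 5, D 14, E 6. C eliminated.
Round 3: A 14, D 19, E 6. E eliminated.
Round 4: A 14, D 25. D has a majority (≥20).

D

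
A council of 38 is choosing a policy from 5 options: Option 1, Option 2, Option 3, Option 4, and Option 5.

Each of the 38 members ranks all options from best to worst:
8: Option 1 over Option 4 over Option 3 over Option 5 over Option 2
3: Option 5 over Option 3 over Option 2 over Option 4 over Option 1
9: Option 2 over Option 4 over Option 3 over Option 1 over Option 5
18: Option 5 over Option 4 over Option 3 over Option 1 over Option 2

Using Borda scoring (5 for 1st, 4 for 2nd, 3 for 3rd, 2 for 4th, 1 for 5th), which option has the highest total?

Option 1: 8×5 + 3×1 + 9×2 + 18×2 = 97
Option 2: 8×1 + 3×3 + 9×5 + 18×1 = 80
Option 3: 8×3 + 3×4 + 9×3 + 18×3 = 117
Option 4: 8×4 + 3×2 + 9×4 + 18×4 = 146
Option 5: 8×2 + 3×5 + 9×1 + 18×5 = 130

Option 4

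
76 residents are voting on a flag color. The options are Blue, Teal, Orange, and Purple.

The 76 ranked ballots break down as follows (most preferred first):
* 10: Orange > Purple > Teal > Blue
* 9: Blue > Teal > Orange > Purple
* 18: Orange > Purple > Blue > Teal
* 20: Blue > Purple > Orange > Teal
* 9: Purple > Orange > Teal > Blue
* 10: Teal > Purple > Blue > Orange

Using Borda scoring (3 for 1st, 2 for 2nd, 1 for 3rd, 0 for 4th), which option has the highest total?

Blue: 10×0 + 9×3 + 18×1 + 20×3 + 9×0 + 10×1 = 115
Teal: 10×1 + 9×2 + 18×0 + 20×0 + 9×1 + 10×3 = 67
Orange: 10×3 + 9×1 + 18×3 + 20×1 + 9×2 + 10×0 = 131
Purple: 10×2 + 9×0 + 18×2 + 20×2 + 9×3 + 10×2 = 143

Purple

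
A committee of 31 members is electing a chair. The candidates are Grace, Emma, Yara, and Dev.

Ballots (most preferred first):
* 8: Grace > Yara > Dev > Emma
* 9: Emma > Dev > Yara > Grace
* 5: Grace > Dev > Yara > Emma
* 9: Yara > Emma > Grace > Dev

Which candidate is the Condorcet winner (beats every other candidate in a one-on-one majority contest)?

Yara

Yara vs Grace: 18–13
Yara vs Emma: 22–9
Yara vs Dev: 17–14
Yara beats every other candidate.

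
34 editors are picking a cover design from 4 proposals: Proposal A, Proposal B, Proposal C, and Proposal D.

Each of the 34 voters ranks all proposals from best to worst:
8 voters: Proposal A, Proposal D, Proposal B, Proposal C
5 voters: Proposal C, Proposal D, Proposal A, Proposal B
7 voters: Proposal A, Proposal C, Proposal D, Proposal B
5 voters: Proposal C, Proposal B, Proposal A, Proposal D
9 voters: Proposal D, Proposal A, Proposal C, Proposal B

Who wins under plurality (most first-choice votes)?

Proposal A

First-place votes: Proposal A 15, Proposal B 0, Proposal C 10, Proposal D 9.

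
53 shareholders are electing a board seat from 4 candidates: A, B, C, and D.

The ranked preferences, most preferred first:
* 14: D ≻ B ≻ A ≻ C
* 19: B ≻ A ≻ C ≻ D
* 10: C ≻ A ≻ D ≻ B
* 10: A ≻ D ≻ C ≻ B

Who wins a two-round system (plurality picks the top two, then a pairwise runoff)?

Round 1 first-place votes: A 10, B 19, C 10, D 14. B and D advance.
Runoff: B is ranked above D on 19 ballots, D above B on 34.

D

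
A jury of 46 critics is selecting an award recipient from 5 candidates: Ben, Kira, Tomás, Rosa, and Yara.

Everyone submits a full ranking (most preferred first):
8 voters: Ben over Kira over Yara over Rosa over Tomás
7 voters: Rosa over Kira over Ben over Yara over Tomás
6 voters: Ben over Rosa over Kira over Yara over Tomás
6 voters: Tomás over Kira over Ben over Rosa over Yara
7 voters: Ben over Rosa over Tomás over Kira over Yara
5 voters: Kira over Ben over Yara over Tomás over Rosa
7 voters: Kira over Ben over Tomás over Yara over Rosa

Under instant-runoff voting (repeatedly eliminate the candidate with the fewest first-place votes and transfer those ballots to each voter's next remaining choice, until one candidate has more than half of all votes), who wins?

Round 1: Ben 21, Kira 12, Tomás 6, Rosa 7, Yara 0. Yara eliminated.
Round 2: Ben 21, Kira 12, Tomás 6, Rosa 7. Tomás eliminated.
Round 3: Ben 21, Kira 18, Rosa 7. Rosa eliminated.
Round 4: Ben 21, Kira 25. Kira has a majority (≥24).

Kira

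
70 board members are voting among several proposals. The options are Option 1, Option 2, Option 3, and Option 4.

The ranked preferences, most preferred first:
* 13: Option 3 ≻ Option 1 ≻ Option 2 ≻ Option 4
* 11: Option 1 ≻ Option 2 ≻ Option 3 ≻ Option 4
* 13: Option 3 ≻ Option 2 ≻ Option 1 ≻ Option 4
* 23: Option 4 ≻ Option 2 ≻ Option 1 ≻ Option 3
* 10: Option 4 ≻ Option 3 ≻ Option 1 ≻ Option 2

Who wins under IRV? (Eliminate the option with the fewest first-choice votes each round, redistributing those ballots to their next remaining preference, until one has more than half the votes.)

Round 1: Option 1 11, Option 2 0, Option 3 26, Option 4 33. Option 2 eliminated.
Round 2: Option 1 11, Option 3 26, Option 4 33. Option 1 eliminated.
Round 3: Option 3 37, Option 4 33. Option 3 has a majority (≥36).

Option 3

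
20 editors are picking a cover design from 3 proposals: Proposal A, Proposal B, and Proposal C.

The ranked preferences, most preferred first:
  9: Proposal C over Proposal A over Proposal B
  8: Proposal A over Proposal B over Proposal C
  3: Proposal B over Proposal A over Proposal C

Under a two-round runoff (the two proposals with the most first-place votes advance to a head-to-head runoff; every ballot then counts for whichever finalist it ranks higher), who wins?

Round 1 first-place votes: Proposal A 8, Proposal B 3, Proposal C 9. Proposal C and Proposal A advance.
Runoff: Proposal C is ranked above Proposal A on 9 ballots, Proposal A above Proposal C on 11.

Proposal A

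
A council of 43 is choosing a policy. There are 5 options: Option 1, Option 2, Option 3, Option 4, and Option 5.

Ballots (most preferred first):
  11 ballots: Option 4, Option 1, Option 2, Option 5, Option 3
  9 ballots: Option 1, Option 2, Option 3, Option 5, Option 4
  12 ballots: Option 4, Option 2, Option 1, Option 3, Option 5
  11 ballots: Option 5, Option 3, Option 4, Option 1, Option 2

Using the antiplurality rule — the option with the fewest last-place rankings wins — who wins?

Last-place votes: Option 1 0, Option 2 11, Option 3 11, Option 4 9, Option 5 12.

Option 1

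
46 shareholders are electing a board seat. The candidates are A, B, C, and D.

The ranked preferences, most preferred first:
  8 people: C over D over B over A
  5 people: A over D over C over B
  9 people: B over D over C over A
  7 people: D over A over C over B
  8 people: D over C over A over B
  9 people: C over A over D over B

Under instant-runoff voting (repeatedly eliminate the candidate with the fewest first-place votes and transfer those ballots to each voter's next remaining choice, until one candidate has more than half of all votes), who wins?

Round 1: A 5, B 9, C 17, D 15. A eliminated.
Round 2: B 9, C 17, D 20. B eliminated.
Round 3: C 17, D 29. D has a majority (≥24).

D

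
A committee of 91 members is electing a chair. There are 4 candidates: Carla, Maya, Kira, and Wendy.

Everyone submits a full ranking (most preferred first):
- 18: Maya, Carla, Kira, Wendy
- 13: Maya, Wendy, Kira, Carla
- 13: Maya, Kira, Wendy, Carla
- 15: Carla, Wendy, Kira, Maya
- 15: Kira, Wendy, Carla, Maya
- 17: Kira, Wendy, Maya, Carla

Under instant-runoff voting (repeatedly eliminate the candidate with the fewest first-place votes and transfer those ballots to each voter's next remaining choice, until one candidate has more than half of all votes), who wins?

Kira

Round 1: Carla 15, Maya 44, Kira 32, Wendy 0. Wendy eliminated.
Round 2: Carla 15, Maya 44, Kira 32. Carla eliminated.
Round 3: Maya 44, Kira 47. Kira has a majority (≥46).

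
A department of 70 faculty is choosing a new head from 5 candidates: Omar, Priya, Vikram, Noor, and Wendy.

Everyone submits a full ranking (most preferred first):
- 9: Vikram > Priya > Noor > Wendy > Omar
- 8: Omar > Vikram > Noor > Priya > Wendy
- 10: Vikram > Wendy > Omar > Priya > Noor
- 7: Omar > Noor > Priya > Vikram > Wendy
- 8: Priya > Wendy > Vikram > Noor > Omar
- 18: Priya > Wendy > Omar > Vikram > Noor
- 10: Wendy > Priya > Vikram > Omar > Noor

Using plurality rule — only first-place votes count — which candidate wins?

Priya

First-place votes: Omar 15, Priya 26, Vikram 19, Noor 0, Wendy 10.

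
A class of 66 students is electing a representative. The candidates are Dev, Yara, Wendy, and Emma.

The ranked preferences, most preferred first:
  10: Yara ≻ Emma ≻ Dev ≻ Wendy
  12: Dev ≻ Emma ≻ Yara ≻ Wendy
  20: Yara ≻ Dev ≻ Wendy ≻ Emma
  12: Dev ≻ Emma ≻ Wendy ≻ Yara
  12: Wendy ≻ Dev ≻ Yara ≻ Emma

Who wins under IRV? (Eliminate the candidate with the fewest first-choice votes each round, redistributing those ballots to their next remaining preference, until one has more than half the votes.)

Round 1: Dev 24, Yara 30, Wendy 12, Emma 0. Emma eliminated.
Round 2: Dev 24, Yara 30, Wendy 12. Wendy eliminated.
Round 3: Dev 36, Yara 30. Dev has a majority (≥34).

Dev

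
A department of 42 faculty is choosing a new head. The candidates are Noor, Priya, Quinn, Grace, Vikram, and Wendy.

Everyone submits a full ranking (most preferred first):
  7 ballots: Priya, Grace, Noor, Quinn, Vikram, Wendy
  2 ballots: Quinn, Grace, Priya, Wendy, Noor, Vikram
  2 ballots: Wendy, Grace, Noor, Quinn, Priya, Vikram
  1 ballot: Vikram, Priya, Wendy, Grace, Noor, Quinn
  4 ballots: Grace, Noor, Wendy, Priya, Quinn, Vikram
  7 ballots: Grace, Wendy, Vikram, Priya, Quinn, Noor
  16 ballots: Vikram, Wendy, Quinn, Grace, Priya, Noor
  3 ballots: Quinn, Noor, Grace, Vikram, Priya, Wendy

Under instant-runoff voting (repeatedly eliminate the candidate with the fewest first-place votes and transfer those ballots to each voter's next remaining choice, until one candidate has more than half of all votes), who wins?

Round 1: Noor 0, Priya 7, Quinn 5, Grace 11, Vikram 17, Wendy 2. Noor eliminated.
Round 2: Priya 7, Quinn 5, Grace 11, Vikram 17, Wendy 2. Wendy eliminated.
Round 3: Priya 7, Quinn 5, Grace 13, Vikram 17. Quinn eliminated.
Round 4: Priya 7, Grace 18, Vikram 17. Priya eliminated.
Round 5: Grace 25, Vikram 17. Grace has a majority (≥22).

Grace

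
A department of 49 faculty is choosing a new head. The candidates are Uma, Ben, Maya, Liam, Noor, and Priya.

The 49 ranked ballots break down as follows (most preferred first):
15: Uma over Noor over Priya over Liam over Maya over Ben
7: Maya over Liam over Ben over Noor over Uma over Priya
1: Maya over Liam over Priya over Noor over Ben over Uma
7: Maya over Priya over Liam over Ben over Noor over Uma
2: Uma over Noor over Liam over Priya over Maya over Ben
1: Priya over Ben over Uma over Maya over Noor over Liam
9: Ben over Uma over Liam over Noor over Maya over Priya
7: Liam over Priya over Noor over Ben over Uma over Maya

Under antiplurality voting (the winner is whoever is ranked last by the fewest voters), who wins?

Noor

Last-place votes: Uma 8, Ben 17, Maya 7, Liam 1, Noor 0, Priya 16.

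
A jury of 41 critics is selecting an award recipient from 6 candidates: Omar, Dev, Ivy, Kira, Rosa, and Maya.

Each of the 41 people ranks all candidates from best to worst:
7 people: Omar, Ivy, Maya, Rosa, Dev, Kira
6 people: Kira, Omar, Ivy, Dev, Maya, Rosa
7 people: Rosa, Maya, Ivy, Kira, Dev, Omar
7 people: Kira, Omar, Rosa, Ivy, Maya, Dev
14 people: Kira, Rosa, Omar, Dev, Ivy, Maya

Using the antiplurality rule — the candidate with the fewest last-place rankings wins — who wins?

Last-place votes: Omar 7, Dev 7, Ivy 0, Kira 7, Rosa 6, Maya 14.

Ivy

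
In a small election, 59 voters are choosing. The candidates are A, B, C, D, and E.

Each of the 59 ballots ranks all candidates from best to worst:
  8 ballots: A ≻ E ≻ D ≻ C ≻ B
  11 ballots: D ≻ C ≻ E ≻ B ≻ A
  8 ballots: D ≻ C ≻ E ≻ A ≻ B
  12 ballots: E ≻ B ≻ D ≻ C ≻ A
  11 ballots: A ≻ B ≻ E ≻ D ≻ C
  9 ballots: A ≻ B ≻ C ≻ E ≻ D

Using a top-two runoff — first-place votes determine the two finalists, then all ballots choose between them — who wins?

D

Round 1 first-place votes: A 28, B 0, C 0, D 19, E 12. A and D advance.
Runoff: A is ranked above D on 28 ballots, D above A on 31.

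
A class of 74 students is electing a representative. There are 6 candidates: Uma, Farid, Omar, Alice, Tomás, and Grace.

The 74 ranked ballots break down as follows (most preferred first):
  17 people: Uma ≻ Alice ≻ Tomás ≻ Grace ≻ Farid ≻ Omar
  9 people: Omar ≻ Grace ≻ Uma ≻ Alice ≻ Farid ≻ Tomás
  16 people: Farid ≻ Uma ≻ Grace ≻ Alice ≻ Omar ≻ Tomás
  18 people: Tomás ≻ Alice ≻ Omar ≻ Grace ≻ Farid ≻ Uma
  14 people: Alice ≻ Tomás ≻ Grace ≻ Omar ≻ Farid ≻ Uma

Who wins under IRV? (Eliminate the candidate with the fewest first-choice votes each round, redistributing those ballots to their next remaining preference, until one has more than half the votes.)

Uma

Round 1: Uma 17, Farid 16, Omar 9, Alice 14, Tomás 18, Grace 0. Grace eliminated.
Round 2: Uma 17, Farid 16, Omar 9, Alice 14, Tomás 18. Omar eliminated.
Round 3: Uma 26, Farid 16, Alice 14, Tomás 18. Alice eliminated.
Round 4: Uma 26, Farid 16, Tomás 32. Farid eliminated.
Round 5: Uma 42, Tomás 32. Uma has a majority (≥38).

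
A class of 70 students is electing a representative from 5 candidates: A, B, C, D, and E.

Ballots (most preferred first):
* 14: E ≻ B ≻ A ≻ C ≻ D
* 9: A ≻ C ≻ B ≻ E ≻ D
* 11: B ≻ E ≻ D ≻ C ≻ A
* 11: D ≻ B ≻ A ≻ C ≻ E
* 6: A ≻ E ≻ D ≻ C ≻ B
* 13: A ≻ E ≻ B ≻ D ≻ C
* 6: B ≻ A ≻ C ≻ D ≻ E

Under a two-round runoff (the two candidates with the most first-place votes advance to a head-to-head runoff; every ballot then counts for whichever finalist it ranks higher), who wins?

Round 1 first-place votes: A 28, B 17, C 0, D 11, E 14. A and B advance.
Runoff: A is ranked above B on 28 ballots, B above A on 42.

B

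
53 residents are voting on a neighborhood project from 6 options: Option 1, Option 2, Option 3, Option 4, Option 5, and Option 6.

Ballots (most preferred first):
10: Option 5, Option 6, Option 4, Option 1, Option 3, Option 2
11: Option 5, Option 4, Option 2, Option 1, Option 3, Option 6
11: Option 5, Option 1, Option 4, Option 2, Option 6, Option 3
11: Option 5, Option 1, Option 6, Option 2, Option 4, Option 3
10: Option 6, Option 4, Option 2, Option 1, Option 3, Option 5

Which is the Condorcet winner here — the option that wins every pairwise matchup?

Option 5

Option 5 vs Option 1: 43–10
Option 5 vs Option 2: 43–10
Option 5 vs Option 3: 43–10
Option 5 vs Option 4: 43–10
Option 5 vs Option 6: 43–10
Option 5 beats every other option.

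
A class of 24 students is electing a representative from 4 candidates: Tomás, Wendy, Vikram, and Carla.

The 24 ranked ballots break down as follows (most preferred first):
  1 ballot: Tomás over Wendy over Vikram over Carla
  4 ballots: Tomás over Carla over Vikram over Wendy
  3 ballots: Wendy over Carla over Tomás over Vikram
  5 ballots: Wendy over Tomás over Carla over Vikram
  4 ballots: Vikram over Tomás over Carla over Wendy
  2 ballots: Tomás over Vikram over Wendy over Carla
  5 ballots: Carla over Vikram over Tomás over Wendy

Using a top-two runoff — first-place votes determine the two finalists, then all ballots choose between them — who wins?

Round 1 first-place votes: Tomás 7, Wendy 8, Vikram 4, Carla 5. Wendy and Tomás advance.
Runoff: Wendy is ranked above Tomás on 8 ballots, Tomás above Wendy on 16.

Tomás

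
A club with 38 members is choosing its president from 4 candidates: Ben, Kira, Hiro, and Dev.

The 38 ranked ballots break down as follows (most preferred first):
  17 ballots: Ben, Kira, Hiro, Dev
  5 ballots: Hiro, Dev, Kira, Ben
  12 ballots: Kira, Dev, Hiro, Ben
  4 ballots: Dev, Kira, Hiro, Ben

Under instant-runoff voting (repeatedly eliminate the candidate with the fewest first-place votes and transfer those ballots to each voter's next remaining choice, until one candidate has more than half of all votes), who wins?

Round 1: Ben 17, Kira 12, Hiro 5, Dev 4. Dev eliminated.
Round 2: Ben 17, Kira 16, Hiro 5. Hiro eliminated.
Round 3: Ben 17, Kira 21. Kira has a majority (≥20).

Kira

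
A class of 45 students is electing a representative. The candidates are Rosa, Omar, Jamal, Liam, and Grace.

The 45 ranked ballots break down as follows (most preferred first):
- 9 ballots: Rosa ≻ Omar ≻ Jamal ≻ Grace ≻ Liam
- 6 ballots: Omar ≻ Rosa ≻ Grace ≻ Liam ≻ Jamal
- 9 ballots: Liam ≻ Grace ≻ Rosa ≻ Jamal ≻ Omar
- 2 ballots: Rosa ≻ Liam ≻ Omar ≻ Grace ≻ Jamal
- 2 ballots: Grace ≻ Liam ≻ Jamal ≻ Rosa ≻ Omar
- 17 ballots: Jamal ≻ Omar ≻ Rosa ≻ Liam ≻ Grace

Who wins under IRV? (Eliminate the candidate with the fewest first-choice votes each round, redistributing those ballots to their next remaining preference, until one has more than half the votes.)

Rosa

Round 1: Rosa 11, Omar 6, Jamal 17, Liam 9, Grace 2. Grace eliminated.
Round 2: Rosa 11, Omar 6, Jamal 17, Liam 11. Omar eliminated.
Round 3: Rosa 17, Jamal 17, Liam 11. Liam eliminated.
Round 4: Rosa 26, Jamal 19. Rosa has a majority (≥23).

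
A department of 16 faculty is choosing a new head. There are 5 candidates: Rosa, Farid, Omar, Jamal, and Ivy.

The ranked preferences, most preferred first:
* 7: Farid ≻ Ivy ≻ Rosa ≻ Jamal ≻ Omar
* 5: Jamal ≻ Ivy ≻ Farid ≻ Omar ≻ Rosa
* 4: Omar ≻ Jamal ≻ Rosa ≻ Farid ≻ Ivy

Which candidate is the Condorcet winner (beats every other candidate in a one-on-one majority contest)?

Jamal

Jamal vs Rosa: 9–7
Jamal vs Farid: 9–7
Jamal vs Omar: 12–4
Jamal vs Ivy: 9–7
Jamal beats every other candidate.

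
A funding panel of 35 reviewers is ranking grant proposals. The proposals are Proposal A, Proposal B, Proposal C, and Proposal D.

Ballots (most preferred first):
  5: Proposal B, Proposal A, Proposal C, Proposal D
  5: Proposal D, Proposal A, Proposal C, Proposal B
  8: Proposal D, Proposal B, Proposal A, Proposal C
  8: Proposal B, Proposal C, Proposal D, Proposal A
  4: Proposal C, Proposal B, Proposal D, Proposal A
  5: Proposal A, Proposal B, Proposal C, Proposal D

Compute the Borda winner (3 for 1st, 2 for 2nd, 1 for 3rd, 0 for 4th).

Proposal A: 5×2 + 5×2 + 8×1 + 8×0 + 4×0 + 5×3 = 43
Proposal B: 5×3 + 5×0 + 8×2 + 8×3 + 4×2 + 5×2 = 73
Proposal C: 5×1 + 5×1 + 8×0 + 8×2 + 4×3 + 5×1 = 43
Proposal D: 5×0 + 5×3 + 8×3 + 8×1 + 4×1 + 5×0 = 51

Proposal B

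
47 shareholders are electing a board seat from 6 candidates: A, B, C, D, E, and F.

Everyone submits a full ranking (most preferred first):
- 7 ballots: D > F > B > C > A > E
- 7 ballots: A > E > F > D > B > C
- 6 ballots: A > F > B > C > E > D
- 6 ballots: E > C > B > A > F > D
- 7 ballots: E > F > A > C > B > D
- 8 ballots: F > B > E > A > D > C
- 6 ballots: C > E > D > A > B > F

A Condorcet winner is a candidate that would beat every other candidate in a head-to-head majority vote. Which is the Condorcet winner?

E vs A: 27–20
E vs B: 26–21
E vs C: 28–19
E vs D: 40–7
E vs F: 26–21
E beats every other candidate.

E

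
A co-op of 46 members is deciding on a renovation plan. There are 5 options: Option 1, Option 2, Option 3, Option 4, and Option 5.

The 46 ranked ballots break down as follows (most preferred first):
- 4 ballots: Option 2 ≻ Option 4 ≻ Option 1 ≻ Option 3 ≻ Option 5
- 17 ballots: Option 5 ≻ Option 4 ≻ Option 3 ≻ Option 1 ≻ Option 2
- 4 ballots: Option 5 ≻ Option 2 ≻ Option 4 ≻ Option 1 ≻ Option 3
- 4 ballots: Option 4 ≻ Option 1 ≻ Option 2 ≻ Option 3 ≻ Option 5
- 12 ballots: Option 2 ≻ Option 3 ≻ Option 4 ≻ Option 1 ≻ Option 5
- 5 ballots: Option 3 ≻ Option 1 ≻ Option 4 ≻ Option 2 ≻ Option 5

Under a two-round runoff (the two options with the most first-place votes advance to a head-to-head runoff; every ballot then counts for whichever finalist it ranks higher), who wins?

Option 2

Round 1 first-place votes: Option 1 0, Option 2 16, Option 3 5, Option 4 4, Option 5 21. Option 5 and Option 2 advance.
Runoff: Option 5 is ranked above Option 2 on 21 ballots, Option 2 above Option 5 on 25.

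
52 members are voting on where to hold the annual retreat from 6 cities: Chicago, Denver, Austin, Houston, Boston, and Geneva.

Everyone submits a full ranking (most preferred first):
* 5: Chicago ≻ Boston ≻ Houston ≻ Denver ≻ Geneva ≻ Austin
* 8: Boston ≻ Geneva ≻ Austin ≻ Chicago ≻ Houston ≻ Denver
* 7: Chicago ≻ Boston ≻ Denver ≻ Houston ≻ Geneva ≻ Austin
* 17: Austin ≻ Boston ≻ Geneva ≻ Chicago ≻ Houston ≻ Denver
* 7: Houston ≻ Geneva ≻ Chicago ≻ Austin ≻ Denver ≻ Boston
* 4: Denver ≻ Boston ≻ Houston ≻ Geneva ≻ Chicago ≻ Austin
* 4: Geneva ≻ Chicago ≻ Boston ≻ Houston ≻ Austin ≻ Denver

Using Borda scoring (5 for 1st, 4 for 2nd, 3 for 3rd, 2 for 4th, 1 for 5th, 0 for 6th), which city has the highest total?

Boston

Chicago: 5×5 + 8×2 + 7×5 + 17×2 + 7×3 + 4×1 + 4×4 = 151
Denver: 5×2 + 8×0 + 7×3 + 17×0 + 7×1 + 4×5 + 4×0 = 58
Austin: 5×0 + 8×3 + 7×0 + 17×5 + 7×2 + 4×0 + 4×1 = 127
Houston: 5×3 + 8×1 + 7×2 + 17×1 + 7×5 + 4×3 + 4×2 = 109
Boston: 5×4 + 8×5 + 7×4 + 17×4 + 7×0 + 4×4 + 4×3 = 184
Geneva: 5×1 + 8×4 + 7×1 + 17×3 + 7×4 + 4×2 + 4×5 = 151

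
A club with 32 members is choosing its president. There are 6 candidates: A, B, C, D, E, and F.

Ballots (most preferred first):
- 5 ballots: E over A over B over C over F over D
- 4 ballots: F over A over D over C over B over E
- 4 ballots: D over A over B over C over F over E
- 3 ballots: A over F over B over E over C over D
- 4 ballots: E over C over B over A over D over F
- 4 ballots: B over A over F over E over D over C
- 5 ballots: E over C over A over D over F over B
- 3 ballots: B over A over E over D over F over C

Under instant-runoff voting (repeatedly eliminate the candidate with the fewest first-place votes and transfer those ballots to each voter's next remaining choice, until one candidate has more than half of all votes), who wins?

Round 1: A 3, B 7, C 0, D 4, E 14, F 4. C eliminated.
Round 2: A 3, B 7, D 4, E 14, F 4. A eliminated.
Round 3: B 7, D 4, E 14, F 7. D eliminated.
Round 4: B 11, E 14, F 7. F eliminated.
Round 5: B 18, E 14. B has a majority (≥17).

B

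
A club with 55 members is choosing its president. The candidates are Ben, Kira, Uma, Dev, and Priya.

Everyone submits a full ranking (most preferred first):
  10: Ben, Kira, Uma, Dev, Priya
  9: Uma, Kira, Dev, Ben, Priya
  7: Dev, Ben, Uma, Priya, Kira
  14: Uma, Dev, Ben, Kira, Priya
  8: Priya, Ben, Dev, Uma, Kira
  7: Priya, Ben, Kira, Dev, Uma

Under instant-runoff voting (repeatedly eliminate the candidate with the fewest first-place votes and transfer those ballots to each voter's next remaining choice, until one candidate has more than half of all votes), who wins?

Round 1: Ben 10, Kira 0, Uma 23, Dev 7, Priya 15. Kira eliminated.
Round 2: Ben 10, Uma 23, Dev 7, Priya 15. Dev eliminated.
Round 3: Ben 17, Uma 23, Priya 15. Priya eliminated.
Round 4: Ben 32, Uma 23. Ben has a majority (≥28).

Ben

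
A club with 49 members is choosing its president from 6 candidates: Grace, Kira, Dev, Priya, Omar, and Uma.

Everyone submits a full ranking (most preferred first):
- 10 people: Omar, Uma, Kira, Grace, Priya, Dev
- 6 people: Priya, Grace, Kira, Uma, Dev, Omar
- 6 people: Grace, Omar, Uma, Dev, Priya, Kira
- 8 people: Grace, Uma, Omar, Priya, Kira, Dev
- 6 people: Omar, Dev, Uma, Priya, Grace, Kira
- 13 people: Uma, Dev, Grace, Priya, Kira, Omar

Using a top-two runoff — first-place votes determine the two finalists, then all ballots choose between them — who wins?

Grace

Round 1 first-place votes: Grace 14, Kira 0, Dev 0, Priya 6, Omar 16, Uma 13. Omar and Grace advance.
Runoff: Omar is ranked above Grace on 16 ballots, Grace above Omar on 33.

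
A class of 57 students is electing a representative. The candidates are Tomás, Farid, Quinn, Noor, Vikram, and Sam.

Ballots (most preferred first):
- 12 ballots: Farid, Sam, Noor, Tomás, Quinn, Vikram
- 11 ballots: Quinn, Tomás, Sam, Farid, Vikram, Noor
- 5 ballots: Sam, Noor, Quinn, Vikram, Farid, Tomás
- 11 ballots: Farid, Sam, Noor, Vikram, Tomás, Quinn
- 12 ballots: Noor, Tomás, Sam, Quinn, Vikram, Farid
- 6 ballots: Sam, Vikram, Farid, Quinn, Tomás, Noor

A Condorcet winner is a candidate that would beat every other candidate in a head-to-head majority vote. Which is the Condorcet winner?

Sam

Sam vs Tomás: 34–23
Sam vs Farid: 34–23
Sam vs Quinn: 46–11
Sam vs Noor: 45–12
Sam vs Vikram: 57–0
Sam beats every other candidate.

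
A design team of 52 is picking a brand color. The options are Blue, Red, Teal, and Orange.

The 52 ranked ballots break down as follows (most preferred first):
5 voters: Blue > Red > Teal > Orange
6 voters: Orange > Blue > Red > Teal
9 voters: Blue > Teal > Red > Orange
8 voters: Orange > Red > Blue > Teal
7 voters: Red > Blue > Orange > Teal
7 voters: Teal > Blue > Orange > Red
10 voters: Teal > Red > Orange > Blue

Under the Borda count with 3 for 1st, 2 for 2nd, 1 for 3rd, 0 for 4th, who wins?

Blue

Blue: 5×3 + 6×2 + 9×3 + 8×1 + 7×2 + 7×2 + 10×0 = 90
Red: 5×2 + 6×1 + 9×1 + 8×2 + 7×3 + 7×0 + 10×2 = 82
Teal: 5×1 + 6×0 + 9×2 + 8×0 + 7×0 + 7×3 + 10×3 = 74
Orange: 5×0 + 6×3 + 9×0 + 8×3 + 7×1 + 7×1 + 10×1 = 66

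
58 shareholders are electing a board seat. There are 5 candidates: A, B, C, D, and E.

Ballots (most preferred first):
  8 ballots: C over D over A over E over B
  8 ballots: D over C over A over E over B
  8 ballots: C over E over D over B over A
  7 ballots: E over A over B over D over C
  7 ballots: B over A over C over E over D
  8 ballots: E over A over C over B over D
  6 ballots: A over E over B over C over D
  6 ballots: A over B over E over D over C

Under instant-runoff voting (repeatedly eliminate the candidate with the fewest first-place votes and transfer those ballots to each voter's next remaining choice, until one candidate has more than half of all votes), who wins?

Round 1: A 12, B 7, C 16, D 8, E 15. B eliminated.
Round 2: A 19, C 16, D 8, E 15. D eliminated.
Round 3: A 19, C 24, E 15. E eliminated.
Round 4: A 34, C 24. A has a majority (≥30).

A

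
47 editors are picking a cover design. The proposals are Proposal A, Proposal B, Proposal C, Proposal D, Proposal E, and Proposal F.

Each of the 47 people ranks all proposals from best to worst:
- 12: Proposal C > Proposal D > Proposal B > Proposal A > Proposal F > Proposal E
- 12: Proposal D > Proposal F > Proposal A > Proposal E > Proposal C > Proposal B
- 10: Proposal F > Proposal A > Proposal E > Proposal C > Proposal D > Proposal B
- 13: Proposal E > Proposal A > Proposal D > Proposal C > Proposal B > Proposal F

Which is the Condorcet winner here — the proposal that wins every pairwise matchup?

Proposal D

Proposal D vs Proposal A: 24–23
Proposal D vs Proposal B: 47–0
Proposal D vs Proposal C: 25–22
Proposal D vs Proposal E: 24–23
Proposal D vs Proposal F: 37–10
Proposal D beats every other proposal.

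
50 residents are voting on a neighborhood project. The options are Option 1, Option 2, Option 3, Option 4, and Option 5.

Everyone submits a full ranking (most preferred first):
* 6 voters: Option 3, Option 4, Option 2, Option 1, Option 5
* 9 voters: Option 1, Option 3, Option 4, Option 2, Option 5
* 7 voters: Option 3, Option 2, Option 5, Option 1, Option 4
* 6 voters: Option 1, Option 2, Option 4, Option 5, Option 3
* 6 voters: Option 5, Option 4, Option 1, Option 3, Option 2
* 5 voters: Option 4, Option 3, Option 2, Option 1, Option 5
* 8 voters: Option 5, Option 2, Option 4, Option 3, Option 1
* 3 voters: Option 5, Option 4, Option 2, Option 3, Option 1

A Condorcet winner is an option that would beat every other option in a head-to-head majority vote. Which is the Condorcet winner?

Option 4 vs Option 1: 28–22
Option 4 vs Option 2: 29–21
Option 4 vs Option 3: 28–22
Option 4 vs Option 5: 26–24
Option 4 beats every other option.

Option 4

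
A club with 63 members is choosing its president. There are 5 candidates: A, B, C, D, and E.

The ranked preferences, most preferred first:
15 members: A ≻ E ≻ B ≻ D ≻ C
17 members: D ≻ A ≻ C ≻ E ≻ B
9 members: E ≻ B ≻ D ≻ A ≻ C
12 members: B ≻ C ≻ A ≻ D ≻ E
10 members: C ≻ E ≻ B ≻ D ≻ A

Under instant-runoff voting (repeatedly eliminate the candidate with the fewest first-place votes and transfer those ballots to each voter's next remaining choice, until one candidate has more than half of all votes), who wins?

Round 1: A 15, B 12, C 10, D 17, E 9. E eliminated.
Round 2: A 15, B 21, C 10, D 17. C eliminated.
Round 3: A 15, B 31, D 17. A eliminated.
Round 4: B 46, D 17. B has a majority (≥32).

B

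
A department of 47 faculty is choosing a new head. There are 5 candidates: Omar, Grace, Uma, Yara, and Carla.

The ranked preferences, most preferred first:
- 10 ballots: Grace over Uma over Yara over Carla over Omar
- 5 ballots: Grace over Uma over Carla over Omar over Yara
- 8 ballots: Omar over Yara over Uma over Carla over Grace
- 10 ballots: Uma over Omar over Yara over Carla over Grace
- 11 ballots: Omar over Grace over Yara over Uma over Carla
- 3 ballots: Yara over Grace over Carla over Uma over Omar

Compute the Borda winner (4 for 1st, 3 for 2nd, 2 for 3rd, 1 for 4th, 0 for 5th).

Omar: 10×0 + 5×1 + 8×4 + 10×3 + 11×4 + 3×0 = 111
Grace: 10×4 + 5×4 + 8×0 + 10×0 + 11×3 + 3×3 = 102
Uma: 10×3 + 5×3 + 8×2 + 10×4 + 11×1 + 3×1 = 115
Yara: 10×2 + 5×0 + 8×3 + 10×2 + 11×2 + 3×4 = 98
Carla: 10×1 + 5×2 + 8×1 + 10×1 + 11×0 + 3×2 = 44

Uma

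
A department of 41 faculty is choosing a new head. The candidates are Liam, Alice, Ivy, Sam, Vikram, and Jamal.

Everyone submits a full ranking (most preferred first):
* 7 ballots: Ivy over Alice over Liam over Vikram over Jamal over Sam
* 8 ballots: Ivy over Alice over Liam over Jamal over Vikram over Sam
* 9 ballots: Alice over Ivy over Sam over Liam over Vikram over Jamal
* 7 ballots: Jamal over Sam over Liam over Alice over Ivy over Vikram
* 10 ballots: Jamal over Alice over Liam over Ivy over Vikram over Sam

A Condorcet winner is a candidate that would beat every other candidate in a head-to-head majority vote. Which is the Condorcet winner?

Alice vs Liam: 34–7
Alice vs Ivy: 26–15
Alice vs Sam: 34–7
Alice vs Vikram: 41–0
Alice vs Jamal: 24–17
Alice beats every other candidate.

Alice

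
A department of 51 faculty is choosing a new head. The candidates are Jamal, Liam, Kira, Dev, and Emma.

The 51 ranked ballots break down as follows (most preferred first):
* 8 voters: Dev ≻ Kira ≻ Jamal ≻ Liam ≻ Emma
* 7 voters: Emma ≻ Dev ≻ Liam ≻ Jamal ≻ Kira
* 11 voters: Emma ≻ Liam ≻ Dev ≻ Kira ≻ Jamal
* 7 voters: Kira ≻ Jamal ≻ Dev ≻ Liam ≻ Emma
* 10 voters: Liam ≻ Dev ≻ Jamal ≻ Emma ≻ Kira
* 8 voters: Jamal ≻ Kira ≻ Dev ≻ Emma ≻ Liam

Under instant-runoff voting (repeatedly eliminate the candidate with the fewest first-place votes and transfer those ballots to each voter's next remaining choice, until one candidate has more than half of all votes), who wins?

Jamal

Round 1: Jamal 8, Liam 10, Kira 7, Dev 8, Emma 18. Kira eliminated.
Round 2: Jamal 15, Liam 10, Dev 8, Emma 18. Dev eliminated.
Round 3: Jamal 23, Liam 10, Emma 18. Liam eliminated.
Round 4: Jamal 33, Emma 18. Jamal has a majority (≥26).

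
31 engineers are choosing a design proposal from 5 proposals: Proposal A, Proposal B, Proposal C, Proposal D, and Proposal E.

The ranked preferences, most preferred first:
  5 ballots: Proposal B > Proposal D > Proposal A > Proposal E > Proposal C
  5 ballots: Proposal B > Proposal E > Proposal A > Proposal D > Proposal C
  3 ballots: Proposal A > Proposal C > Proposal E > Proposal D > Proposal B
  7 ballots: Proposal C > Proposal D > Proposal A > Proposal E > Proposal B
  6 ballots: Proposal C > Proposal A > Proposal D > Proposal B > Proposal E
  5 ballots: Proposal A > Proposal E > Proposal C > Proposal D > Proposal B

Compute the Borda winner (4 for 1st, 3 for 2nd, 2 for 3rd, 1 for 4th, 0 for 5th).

Proposal A

Proposal A: 5×2 + 5×2 + 3×4 + 7×2 + 6×3 + 5×4 = 84
Proposal B: 5×4 + 5×4 + 3×0 + 7×0 + 6×1 + 5×0 = 46
Proposal C: 5×0 + 5×0 + 3×3 + 7×4 + 6×4 + 5×2 = 71
Proposal D: 5×3 + 5×1 + 3×1 + 7×3 + 6×2 + 5×1 = 61
Proposal E: 5×1 + 5×3 + 3×2 + 7×1 + 6×0 + 5×3 = 48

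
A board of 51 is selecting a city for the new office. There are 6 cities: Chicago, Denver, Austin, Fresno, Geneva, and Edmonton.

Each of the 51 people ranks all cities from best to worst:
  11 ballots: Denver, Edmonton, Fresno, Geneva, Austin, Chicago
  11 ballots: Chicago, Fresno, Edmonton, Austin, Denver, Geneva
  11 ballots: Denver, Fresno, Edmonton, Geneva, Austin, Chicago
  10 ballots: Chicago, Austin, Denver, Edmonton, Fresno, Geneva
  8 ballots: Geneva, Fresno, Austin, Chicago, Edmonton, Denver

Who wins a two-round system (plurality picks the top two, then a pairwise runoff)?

Chicago

Round 1 first-place votes: Chicago 21, Denver 22, Austin 0, Fresno 0, Geneva 8, Edmonton 0. Denver and Chicago advance.
Runoff: Denver is ranked above Chicago on 22 ballots, Chicago above Denver on 29.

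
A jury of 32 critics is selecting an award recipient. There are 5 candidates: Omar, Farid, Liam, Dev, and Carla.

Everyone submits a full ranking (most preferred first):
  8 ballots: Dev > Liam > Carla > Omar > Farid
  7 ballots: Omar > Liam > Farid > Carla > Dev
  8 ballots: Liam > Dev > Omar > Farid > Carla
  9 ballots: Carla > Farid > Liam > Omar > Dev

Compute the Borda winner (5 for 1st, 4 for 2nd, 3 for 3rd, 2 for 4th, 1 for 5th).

Liam

Omar: 8×2 + 7×5 + 8×3 + 9×2 = 93
Farid: 8×1 + 7×3 + 8×2 + 9×4 = 81
Liam: 8×4 + 7×4 + 8×5 + 9×3 = 127
Dev: 8×5 + 7×1 + 8×4 + 9×1 = 88
Carla: 8×3 + 7×2 + 8×1 + 9×5 = 91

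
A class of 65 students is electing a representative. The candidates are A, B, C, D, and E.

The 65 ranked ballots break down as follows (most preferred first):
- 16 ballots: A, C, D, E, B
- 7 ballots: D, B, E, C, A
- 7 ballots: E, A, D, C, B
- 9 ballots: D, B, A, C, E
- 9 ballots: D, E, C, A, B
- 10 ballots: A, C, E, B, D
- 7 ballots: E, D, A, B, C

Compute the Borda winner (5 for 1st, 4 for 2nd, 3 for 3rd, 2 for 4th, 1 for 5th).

D

A: 16×5 + 7×1 + 7×4 + 9×3 + 9×2 + 10×5 + 7×3 = 231
B: 16×1 + 7×4 + 7×1 + 9×4 + 9×1 + 10×2 + 7×2 = 130
C: 16×4 + 7×2 + 7×2 + 9×2 + 9×3 + 10×4 + 7×1 = 184
D: 16×3 + 7×5 + 7×3 + 9×5 + 9×5 + 10×1 + 7×4 = 232
E: 16×2 + 7×3 + 7×5 + 9×1 + 9×4 + 10×3 + 7×5 = 198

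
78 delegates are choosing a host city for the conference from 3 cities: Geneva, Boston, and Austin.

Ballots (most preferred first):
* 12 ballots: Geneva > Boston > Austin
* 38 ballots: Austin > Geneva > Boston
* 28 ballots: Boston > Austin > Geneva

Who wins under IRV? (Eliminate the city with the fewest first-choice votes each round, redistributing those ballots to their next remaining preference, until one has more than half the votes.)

Boston

Round 1: Geneva 12, Boston 28, Austin 38. Geneva eliminated.
Round 2: Boston 40, Austin 38. Boston has a majority (≥40).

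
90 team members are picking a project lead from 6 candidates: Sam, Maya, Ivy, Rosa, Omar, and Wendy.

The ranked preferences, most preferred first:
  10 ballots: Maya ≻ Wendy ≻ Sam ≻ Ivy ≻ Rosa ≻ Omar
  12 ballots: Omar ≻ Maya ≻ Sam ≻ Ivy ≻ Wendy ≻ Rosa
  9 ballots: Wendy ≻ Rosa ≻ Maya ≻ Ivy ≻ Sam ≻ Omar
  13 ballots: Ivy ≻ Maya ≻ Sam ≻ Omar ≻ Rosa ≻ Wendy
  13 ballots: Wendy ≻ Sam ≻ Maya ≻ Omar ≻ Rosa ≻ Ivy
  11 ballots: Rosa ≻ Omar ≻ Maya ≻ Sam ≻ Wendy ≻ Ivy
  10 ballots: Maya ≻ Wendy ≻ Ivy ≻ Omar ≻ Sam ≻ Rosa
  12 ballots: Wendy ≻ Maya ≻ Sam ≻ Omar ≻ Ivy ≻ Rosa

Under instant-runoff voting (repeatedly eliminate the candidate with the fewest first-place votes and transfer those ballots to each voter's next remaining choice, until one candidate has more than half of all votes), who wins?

Round 1: Sam 0, Maya 20, Ivy 13, Rosa 11, Omar 12, Wendy 34. Sam eliminated.
Round 2: Maya 20, Ivy 13, Rosa 11, Omar 12, Wendy 34. Rosa eliminated.
Round 3: Maya 20, Ivy 13, Omar 23, Wendy 34. Ivy eliminated.
Round 4: Maya 33, Omar 23, Wendy 34. Omar eliminated.
Round 5: Maya 56, Wendy 34. Maya has a majority (≥46).

Maya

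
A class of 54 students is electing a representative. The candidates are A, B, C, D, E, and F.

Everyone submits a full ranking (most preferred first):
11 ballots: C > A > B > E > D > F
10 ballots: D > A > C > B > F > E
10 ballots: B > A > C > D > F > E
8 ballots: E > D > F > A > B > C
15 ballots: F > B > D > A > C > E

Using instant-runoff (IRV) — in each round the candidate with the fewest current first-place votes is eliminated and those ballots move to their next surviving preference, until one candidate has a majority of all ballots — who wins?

Round 1: A 0, B 10, C 11, D 10, E 8, F 15. A eliminated.
Round 2: B 10, C 11, D 10, E 8, F 15. E eliminated.
Round 3: B 10, C 11, D 18, F 15. B eliminated.
Round 4: C 21, D 18, F 15. F eliminated.
Round 5: C 21, D 33. D has a majority (≥28).

D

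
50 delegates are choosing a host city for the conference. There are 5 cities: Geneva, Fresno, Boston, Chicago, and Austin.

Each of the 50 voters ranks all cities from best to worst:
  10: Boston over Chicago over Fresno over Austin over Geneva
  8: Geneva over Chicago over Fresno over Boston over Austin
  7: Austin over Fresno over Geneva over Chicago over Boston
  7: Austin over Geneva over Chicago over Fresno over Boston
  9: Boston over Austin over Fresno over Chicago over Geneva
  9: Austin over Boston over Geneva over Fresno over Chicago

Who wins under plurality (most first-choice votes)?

First-place votes: Geneva 8, Fresno 0, Boston 19, Chicago 0, Austin 23.

Austin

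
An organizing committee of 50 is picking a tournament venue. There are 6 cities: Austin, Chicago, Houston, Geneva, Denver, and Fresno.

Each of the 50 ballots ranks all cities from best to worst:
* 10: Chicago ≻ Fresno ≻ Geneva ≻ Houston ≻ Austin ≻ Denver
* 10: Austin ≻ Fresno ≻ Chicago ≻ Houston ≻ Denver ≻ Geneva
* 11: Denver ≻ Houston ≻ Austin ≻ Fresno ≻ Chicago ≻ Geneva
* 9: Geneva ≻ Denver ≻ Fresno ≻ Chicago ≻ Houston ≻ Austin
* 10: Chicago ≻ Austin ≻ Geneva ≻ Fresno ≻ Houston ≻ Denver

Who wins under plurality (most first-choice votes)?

First-place votes: Austin 10, Chicago 20, Houston 0, Geneva 9, Denver 11, Fresno 0.

Chicago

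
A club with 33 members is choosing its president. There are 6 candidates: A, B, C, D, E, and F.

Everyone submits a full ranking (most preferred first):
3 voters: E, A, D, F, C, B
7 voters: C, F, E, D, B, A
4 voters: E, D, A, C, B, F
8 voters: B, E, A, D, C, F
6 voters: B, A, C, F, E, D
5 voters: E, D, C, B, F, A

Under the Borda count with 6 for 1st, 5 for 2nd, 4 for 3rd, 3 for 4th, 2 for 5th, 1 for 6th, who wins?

A: 3×5 + 7×1 + 4×4 + 8×4 + 6×5 + 5×1 = 105
B: 3×1 + 7×2 + 4×2 + 8×6 + 6×6 + 5×3 = 124
C: 3×2 + 7×6 + 4×3 + 8×2 + 6×4 + 5×4 = 120
D: 3×4 + 7×3 + 4×5 + 8×3 + 6×1 + 5×5 = 108
E: 3×6 + 7×4 + 4×6 + 8×5 + 6×2 + 5×6 = 152
F: 3×3 + 7×5 + 4×1 + 8×1 + 6×3 + 5×2 = 84

E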